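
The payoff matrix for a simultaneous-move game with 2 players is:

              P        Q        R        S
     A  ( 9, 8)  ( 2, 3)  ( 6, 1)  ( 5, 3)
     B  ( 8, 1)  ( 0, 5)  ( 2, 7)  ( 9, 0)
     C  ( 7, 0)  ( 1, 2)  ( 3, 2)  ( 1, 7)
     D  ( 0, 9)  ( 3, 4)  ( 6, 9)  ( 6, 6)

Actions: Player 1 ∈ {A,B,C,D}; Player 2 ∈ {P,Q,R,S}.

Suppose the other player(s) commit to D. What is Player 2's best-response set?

u_2(P vs D) = 9
u_2(Q vs D) = 4
u_2(R vs D) = 9
u_2(S vs D) = 6
max payoff 9 at {P,R}

argmax u_2 = {P,R}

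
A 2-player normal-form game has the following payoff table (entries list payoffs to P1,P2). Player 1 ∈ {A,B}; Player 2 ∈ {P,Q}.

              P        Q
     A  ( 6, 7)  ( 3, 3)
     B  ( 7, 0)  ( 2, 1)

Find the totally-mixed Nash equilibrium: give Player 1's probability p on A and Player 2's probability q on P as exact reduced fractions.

P1 mixes 1/5 on A; P2 mixes 1/2 on P

P1 indiff ⇒ q·6+(1-q)·3 = q·7+(1-q)·2 ⇒ q(-1) = (1-q)(-1) ⇒ q = 1/2
P2 indiff ⇒ p·7+(1-p)·0 = p·3+(1-p)·1 ⇒ p(4) = (1-p)(1) ⇒ p = 1/5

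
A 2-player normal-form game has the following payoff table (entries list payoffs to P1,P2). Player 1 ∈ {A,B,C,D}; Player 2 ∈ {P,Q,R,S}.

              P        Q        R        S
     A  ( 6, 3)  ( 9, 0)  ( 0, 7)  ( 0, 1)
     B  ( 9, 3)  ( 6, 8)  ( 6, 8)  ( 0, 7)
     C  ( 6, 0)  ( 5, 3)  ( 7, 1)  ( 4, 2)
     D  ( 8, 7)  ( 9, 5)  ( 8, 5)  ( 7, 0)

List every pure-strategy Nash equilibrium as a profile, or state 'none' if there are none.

PSNE: ∅

(A,P): not NE [P1→B gives 9>6; P2→R gives 7>3]
(A,Q): not NE [P2→R gives 7>0]
(A,R): not NE [P1→D gives 8>0]
(A,S): not NE [P1→D gives 7>0; P2→R gives 7>1]
(B,P): not NE [P2→R gives 8>3]
(B,Q): not NE [P1→D gives 9>6]
(B,R): not NE [P1→D gives 8>6]
(B,S): not NE [P1→D gives 7>0; P2→R gives 8>7]
(C,P): not NE [P1→B gives 9>6; P2→Q gives 3>0]
(C,Q): not NE [P1→D gives 9>5]
(C,R): not NE [P1→D gives 8>7; P2→Q gives 3>1]
(C,S): not NE [P1→D gives 7>4; P2→Q gives 3>2]
(D,P): not NE [P1→B gives 9>8]
(D,Q): not NE [P2→P gives 7>5]
(D,R): not NE [P2→P gives 7>5]
(D,S): not NE [P2→P gives 7>0]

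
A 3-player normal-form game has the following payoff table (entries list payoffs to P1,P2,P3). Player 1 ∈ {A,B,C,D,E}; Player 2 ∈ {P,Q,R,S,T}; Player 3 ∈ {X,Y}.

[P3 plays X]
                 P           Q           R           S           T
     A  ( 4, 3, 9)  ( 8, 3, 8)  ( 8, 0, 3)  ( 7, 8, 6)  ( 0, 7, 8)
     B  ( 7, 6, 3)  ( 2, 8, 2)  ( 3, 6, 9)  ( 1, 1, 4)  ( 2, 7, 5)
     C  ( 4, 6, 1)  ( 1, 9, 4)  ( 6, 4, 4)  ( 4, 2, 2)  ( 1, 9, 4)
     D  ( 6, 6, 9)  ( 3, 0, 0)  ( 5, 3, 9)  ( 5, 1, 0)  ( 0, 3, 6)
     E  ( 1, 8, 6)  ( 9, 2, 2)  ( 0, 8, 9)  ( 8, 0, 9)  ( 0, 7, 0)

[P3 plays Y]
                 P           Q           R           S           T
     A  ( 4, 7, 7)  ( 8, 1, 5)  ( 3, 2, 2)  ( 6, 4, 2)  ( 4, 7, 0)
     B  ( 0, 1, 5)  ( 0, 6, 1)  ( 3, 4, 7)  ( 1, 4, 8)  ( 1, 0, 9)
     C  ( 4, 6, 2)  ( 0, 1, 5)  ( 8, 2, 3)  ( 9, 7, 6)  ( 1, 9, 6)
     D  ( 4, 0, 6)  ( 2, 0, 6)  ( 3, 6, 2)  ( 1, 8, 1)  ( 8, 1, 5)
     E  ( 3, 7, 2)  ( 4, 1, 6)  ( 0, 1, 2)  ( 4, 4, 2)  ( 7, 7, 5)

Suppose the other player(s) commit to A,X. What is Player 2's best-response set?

P2 best: {S}

u_2(P vs A,X) = 3
u_2(Q vs A,X) = 3
u_2(R vs A,X) = 0
u_2(S vs A,X) = 8
u_2(T vs A,X) = 7
max payoff 8 at {S}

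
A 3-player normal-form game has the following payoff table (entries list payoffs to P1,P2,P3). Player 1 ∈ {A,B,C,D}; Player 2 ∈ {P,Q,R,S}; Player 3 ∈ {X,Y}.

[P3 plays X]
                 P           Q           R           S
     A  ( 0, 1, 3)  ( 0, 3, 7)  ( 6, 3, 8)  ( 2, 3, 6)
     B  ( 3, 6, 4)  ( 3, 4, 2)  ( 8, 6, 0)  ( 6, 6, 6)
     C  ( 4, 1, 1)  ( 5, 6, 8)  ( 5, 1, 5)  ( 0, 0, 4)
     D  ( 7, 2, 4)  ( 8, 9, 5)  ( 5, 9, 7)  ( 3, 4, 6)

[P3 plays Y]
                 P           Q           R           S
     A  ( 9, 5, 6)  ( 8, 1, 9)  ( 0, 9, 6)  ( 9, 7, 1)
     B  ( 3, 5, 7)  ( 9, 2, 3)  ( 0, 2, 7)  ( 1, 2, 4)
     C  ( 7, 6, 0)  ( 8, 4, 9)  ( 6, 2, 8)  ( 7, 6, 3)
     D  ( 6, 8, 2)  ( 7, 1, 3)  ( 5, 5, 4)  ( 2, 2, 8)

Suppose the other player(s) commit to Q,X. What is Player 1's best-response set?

u_1(A vs Q,X) = 0
u_1(B vs Q,X) = 3
u_1(C vs Q,X) = 5
u_1(D vs Q,X) = 8
max payoff 8 at {D}

BR_1 = {D}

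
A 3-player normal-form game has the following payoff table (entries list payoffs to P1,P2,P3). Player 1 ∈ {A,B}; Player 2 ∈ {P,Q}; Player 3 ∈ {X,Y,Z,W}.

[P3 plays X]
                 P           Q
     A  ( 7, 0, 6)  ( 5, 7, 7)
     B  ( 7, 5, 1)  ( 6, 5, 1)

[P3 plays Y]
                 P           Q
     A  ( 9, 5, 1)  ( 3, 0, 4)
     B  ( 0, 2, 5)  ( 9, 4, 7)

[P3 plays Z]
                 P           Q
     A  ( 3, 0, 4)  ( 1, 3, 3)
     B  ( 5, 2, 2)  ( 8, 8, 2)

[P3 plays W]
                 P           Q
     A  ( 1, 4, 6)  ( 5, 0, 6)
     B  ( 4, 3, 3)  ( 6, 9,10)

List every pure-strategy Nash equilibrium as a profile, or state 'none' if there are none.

Nash profiles: (B,Q,W)

(A,P,X): not NE [P2→Q gives 7>0]
(A,P,Y): not NE [P3→W gives 6>1]
(A,P,Z): not NE [P1→B gives 5>3; P2→Q gives 3>0; P3→W gives 6>4]
(A,P,W): not NE [P1→B gives 4>1]
(A,Q,X): not NE [P1→B gives 6>5]
(A,Q,Y): not NE [P1→B gives 9>3; P2→P gives 5>0; P3→X gives 7>4]
(A,Q,Z): not NE [P1→B gives 8>1; P3→X gives 7>3]
(A,Q,W): not NE [P1→B gives 6>5; P2→P gives 4>0; P3→X gives 7>6]
(B,P,X): not NE [P3→Y gives 5>1]
(B,P,Y): not NE [P1→A gives 9>0; P2→Q gives 4>2]
(B,P,Z): not NE [P2→Q gives 8>2; P3→Y gives 5>2]
(B,P,W): not NE [P2→Q gives 9>3; P3→Y gives 5>3]
(B,Q,X): not NE [P3→W gives 10>1]
(B,Q,Y): not NE [P3→W gives 10>7]
(B,Q,Z): not NE [P3→W gives 10>2]
(B,Q,W): NE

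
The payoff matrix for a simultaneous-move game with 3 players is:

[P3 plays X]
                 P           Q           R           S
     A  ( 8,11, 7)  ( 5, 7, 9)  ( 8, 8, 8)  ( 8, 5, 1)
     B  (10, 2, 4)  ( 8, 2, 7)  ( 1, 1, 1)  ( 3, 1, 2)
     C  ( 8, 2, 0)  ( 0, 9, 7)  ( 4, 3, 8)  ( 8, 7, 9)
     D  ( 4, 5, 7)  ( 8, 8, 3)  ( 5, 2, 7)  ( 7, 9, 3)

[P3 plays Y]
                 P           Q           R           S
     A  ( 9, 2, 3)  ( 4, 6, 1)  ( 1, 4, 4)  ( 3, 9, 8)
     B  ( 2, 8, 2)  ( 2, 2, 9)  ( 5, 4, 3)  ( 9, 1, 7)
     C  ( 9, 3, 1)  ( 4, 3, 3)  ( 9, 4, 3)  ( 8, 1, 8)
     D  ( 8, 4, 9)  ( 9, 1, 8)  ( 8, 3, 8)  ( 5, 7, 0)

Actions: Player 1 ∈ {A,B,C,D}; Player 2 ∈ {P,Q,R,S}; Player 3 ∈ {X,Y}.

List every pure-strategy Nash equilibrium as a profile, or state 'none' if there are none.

PSNE = {(B,P,X)}

(A,P,X): not NE [P1→B gives 10>8]
(A,P,Y): not NE [P2→S gives 9>2; P3→X gives 7>3]
(A,Q,X): not NE [P1→D gives 8>5; P2→P gives 11>7]
(A,Q,Y): not NE [P1→D gives 9>4; P2→S gives 9>6; P3→X gives 9>1]
(A,R,X): not NE [P2→P gives 11>8]
(A,R,Y): not NE [P1→C gives 9>1; P2→S gives 9>4; P3→X gives 8>4]
(A,S,X): not NE [P2→P gives 11>5; P3→Y gives 8>1]
(A,S,Y): not NE [P1→B gives 9>3]
(B,P,X): NE
(B,P,Y): not NE [P1→C gives 9>2; P3→X gives 4>2]
(B,Q,X): not NE [P3→Y gives 9>7]
(B,Q,Y): not NE [P1→D gives 9>2; P2→P gives 8>2]
(B,R,X): not NE [P1→A gives 8>1; P2→Q gives 2>1; P3→Y gives 3>1]
(B,R,Y): not NE [P1→C gives 9>5; P2→P gives 8>4]
(B,S,X): not NE [P1→C gives 8>3; P2→Q gives 2>1; P3→Y gives 7>2]
(B,S,Y): not NE [P2→P gives 8>1]
(C,P,X): not NE [P1→B gives 10>8; P2→Q gives 9>2; P3→Y gives 1>0]
(C,P,Y): not NE [P2→R gives 4>3]
(C,Q,X): not NE [P1→D gives 8>0]
(C,Q,Y): not NE [P1→D gives 9>4; P2→R gives 4>3; P3→X gives 7>3]
(C,R,X): not NE [P1→A gives 8>4; P2→Q gives 9>3]
(C,R,Y): not NE [P3→X gives 8>3]
(C,S,X): not NE [P2→Q gives 9>7]
(C,S,Y): not NE [P1→B gives 9>8; P2→R gives 4>1; P3→X gives 9>8]
(D,P,X): not NE [P1→B gives 10>4; P2→S gives 9>5; P3→Y gives 9>7]
(D,P,Y): not NE [P1→C gives 9>8; P2→S gives 7>4]
(D,Q,X): not NE [P2→S gives 9>8; P3→Y gives 8>3]
(D,Q,Y): not NE [P2→S gives 7>1]
(D,R,X): not NE [P1→A gives 8>5; P2→S gives 9>2; P3→Y gives 8>7]
(D,R,Y): not NE [P1→C gives 9>8; P2→S gives 7>3]
(D,S,X): not NE [P1→C gives 8>7]
(D,S,Y): not NE [P1→B gives 9>5; P3→X gives 3>0]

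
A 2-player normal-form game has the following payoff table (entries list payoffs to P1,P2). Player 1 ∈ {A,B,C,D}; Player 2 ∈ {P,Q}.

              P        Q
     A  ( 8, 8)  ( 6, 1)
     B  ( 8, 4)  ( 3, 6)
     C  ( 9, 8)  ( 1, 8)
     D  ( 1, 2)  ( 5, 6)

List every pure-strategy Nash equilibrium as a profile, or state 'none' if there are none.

(A,P): not NE [P1→C gives 9>8]
(A,Q): not NE [P2→P gives 8>1]
(B,P): not NE [P1→C gives 9>8; P2→Q gives 6>4]
(B,Q): not NE [P1→A gives 6>3]
(C,P): NE
(C,Q): not NE [P1→A gives 6>1]
(D,P): not NE [P1→C gives 9>1; P2→Q gives 6>2]
(D,Q): not NE [P1→A gives 6>5]

NE set: (C,P)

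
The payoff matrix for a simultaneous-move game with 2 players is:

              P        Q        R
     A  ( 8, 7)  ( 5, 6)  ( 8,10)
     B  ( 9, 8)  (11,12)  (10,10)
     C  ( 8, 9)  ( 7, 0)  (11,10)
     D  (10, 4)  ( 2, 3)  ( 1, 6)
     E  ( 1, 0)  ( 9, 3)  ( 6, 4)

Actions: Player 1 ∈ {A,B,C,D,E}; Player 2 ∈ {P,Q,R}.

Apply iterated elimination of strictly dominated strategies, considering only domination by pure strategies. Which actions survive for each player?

P1 drop A (B beats it: P:9>8 Q:11>5 R:10>8)
P1 drop E (B beats it: P:9>1 Q:11>9 R:10>6)
P2 drop P (R beats it: B:10>8 C:10>9 D:6>4)
P1 drop D (B beats it: Q:11>2 R:10>1)
P1→{B,C} P2→{Q,R}

IESDS → P1:{B,C} P2:{Q,R}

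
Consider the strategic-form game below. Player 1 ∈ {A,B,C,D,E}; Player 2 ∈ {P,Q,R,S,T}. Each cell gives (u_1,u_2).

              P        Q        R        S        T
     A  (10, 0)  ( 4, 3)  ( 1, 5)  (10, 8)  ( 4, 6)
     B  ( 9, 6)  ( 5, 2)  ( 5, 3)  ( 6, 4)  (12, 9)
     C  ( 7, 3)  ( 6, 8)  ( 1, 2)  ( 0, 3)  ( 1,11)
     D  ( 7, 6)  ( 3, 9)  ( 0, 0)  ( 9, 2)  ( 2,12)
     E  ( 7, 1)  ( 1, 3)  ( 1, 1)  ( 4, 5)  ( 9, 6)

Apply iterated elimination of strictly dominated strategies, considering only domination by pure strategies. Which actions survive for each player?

Remaining: P1:{A,B} P2:{S,T}

P1 drop D (A beats it: P:10>7 Q:4>3 R:1>0 S:10>9 T:4>2)
P1 drop E (B beats it: P:9>7 Q:5>1 R:5>1 S:6>4 T:12>9)
P2 drop P (T beats it: A:6>0 B:9>6 C:11>3)
P2 drop Q (T beats it: A:6>3 B:9>2 C:11>8)
P1 drop C (B beats it: R:5>1 S:6>0 T:12>1)
P2 drop R (S beats it: A:8>5 B:4>3)
P1→{A,B} P2→{S,T}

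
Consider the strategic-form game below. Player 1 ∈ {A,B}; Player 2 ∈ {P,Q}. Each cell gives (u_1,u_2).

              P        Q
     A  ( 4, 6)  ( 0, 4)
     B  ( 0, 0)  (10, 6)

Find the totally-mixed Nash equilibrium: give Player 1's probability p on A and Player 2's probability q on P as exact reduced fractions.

P1 indiff ⇒ q·4+(1-q)·0 = q·0+(1-q)·10 ⇒ q(4) = (1-q)(10) ⇒ q = 5/7
P2 indiff ⇒ p·6+(1-p)·0 = p·4+(1-p)·6 ⇒ p(2) = (1-p)(6) ⇒ p = 3/4

(p,q) = (3/4, 5/7)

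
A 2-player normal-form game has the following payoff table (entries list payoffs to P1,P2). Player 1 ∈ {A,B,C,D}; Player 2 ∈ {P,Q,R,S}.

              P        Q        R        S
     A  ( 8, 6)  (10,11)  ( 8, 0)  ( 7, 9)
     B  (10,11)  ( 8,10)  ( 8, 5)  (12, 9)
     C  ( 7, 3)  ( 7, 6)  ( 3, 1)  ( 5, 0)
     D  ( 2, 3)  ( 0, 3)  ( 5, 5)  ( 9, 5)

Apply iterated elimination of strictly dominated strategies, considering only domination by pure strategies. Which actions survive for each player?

P1 drop C (A beats it: P:8>7 Q:10>7 R:8>3 S:7>5)
P1 drop D (B beats it: P:10>2 Q:8>0 R:8>5 S:12>9)
P2 drop R (P beats it: A:6>0 B:11>5)
P2 drop S (Q beats it: A:11>9 B:10>9)
P1→{A,B} P2→{P,Q}

Survivors P1:{A,B} P2:{P,Q}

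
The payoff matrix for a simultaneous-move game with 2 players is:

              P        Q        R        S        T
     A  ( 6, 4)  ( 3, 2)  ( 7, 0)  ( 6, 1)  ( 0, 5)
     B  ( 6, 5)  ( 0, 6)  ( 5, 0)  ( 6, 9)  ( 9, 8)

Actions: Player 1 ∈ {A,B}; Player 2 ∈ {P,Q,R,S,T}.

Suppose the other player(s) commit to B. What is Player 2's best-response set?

BR_2 = {S}

u_2(P vs B) = 5
u_2(Q vs B) = 6
u_2(R vs B) = 0
u_2(S vs B) = 9
u_2(T vs B) = 8
max payoff 9 at {S}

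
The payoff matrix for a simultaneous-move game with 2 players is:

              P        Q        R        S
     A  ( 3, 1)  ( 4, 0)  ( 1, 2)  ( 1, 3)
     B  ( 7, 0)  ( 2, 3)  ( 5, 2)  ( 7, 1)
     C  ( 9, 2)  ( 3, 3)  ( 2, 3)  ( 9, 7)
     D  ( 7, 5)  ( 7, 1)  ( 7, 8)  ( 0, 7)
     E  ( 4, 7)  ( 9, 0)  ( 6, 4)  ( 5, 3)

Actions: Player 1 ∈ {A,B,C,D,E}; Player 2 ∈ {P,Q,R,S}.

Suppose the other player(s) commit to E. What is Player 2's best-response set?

u_2(P vs E) = 7
u_2(Q vs E) = 0
u_2(R vs E) = 4
u_2(S vs E) = 3
max payoff 7 at {P}

BR_2 = {P}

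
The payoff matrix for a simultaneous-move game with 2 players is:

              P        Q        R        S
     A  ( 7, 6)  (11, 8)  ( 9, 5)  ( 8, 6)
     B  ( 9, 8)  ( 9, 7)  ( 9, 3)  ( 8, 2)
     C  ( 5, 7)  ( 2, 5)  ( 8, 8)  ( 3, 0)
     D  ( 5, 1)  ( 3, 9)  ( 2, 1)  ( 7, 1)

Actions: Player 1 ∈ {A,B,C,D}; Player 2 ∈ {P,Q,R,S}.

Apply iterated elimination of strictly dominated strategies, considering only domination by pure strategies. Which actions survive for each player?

P1 drop C (A beats it: P:7>5 Q:11>2 R:9>8 S:8>3)
P1 drop D (A beats it: P:7>5 Q:11>3 R:9>2 S:8>7)
P2 drop R (P beats it: A:6>5 B:8>3)
P2 drop S (Q beats it: A:8>6 B:7>2)
P1→{A,B} P2→{P,Q}

Survivors P1:{A,B} P2:{P,Q}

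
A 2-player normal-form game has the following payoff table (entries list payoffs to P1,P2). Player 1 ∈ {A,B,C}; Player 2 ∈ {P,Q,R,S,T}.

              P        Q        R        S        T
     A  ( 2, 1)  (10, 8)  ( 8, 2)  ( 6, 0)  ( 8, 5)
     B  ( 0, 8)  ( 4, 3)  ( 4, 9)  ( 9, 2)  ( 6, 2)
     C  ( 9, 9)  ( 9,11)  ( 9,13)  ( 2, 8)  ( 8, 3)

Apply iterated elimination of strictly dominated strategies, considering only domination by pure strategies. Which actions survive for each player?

Survivors P1:{A,C} P2:{Q,R}

P2 drop P (R beats it: A:2>1 B:9>8 C:13>9)
P2 drop S (Q beats it: A:8>0 B:3>2 C:11>8)
P1 drop B (A beats it: Q:10>4 R:8>4 T:8>6)
P2 drop T (Q beats it: A:8>5 C:11>3)
P1→{A,C} P2→{Q,R}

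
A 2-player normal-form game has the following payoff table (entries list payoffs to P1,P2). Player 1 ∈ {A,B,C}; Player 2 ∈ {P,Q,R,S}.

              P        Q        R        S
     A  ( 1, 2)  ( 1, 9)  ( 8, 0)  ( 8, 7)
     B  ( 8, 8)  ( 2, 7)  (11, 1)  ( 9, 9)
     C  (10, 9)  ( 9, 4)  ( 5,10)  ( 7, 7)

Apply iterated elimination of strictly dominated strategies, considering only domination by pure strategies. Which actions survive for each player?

IESDS → P1:{B,C} P2:{P,R,S}

P1 drop A (B beats it: P:8>1 Q:2>1 R:11>8 S:9>8)
P2 drop Q (P beats it: B:8>7 C:9>4)
P1→{B,C} P2→{P,R,S}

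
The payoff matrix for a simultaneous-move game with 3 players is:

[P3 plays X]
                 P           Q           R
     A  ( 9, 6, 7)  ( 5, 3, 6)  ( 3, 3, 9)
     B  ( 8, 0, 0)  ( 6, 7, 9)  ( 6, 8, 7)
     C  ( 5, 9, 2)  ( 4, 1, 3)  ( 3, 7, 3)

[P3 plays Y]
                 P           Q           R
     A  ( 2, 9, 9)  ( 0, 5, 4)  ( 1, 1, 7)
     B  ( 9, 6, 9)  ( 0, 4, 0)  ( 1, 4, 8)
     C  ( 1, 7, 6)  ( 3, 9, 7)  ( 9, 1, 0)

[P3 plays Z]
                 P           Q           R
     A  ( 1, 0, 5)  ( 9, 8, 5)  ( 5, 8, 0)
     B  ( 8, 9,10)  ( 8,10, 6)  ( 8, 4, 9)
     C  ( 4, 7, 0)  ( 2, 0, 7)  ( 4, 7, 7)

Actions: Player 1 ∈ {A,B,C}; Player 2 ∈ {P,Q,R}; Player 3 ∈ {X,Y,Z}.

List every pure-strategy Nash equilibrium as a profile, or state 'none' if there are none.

NE set: (C,Q,Y)

(A,P,X): not NE [P3→Y gives 9>7]
(A,P,Y): not NE [P1→B gives 9>2]
(A,P,Z): not NE [P1→B gives 8>1; P2→R gives 8>0; P3→Y gives 9>5]
(A,Q,X): not NE [P1→B gives 6>5; P2→P gives 6>3]
(A,Q,Y): not NE [P1→C gives 3>0; P2→P gives 9>5; P3→X gives 6>4]
(A,Q,Z): not NE [P3→X gives 6>5]
(A,R,X): not NE [P1→B gives 6>3; P2→P gives 6>3]
(A,R,Y): not NE [P1→C gives 9>1; P2→P gives 9>1; P3→X gives 9>7]
(A,R,Z): not NE [P1→B gives 8>5; P3→X gives 9>0]
(B,P,X): not NE [P1→A gives 9>8; P2→R gives 8>0; P3→Z gives 10>0]
(B,P,Y): not NE [P3→Z gives 10>9]
(B,P,Z): not NE [P2→Q gives 10>9]
(B,Q,X): not NE [P2→R gives 8>7]
(B,Q,Y): not NE [P1→C gives 3>0; P2→P gives 6>4; P3→X gives 9>0]
(B,Q,Z): not NE [P1→A gives 9>8; P3→X gives 9>6]
(B,R,X): not NE [P3→Z gives 9>7]
(B,R,Y): not NE [P1→C gives 9>1; P2→P gives 6>4; P3→Z gives 9>8]
(B,R,Z): not NE [P2→Q gives 10>4]
(C,P,X): not NE [P1→A gives 9>5; P3→Y gives 6>2]
(C,P,Y): not NE [P1→B gives 9>1; P2→Q gives 9>7]
(C,P,Z): not NE [P1→B gives 8>4; P3→Y gives 6>0]
(C,Q,X): not NE [P1→B gives 6>4; P2→P gives 9>1; P3→Z gives 7>3]
(C,Q,Y): NE
(C,Q,Z): not NE [P1→A gives 9>2; P2→R gives 7>0]
(C,R,X): not NE [P1→B gives 6>3; P2→P gives 9>7; P3→Z gives 7>3]
(C,R,Y): not NE [P2→Q gives 9>1; P3→Z gives 7>0]
(C,R,Z): not NE [P1→B gives 8>4]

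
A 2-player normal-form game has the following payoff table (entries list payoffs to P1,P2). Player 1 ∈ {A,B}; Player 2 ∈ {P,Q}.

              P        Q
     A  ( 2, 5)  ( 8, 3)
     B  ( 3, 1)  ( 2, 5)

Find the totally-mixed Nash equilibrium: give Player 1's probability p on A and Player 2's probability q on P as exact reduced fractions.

(p,q) = (2/3, 6/7)

P1 indiff ⇒ q·2+(1-q)·8 = q·3+(1-q)·2 ⇒ q(-1) = (1-q)(-6) ⇒ q = 6/7
P2 indiff ⇒ p·5+(1-p)·1 = p·3+(1-p)·5 ⇒ p(2) = (1-p)(4) ⇒ p = 2/3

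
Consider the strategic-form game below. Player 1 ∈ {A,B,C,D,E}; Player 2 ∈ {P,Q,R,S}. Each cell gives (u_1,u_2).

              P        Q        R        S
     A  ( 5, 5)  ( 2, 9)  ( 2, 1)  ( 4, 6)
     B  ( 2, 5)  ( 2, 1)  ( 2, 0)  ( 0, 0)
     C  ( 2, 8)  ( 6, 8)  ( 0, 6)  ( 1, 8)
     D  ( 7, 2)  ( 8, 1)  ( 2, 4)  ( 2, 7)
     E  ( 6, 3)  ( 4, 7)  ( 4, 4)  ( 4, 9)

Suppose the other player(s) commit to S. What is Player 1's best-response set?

u_1(A vs S) = 4
u_1(B vs S) = 0
u_1(C vs S) = 1
u_1(D vs S) = 2
u_1(E vs S) = 4
max payoff 4 at {A,E}

BR_1 = {A,E}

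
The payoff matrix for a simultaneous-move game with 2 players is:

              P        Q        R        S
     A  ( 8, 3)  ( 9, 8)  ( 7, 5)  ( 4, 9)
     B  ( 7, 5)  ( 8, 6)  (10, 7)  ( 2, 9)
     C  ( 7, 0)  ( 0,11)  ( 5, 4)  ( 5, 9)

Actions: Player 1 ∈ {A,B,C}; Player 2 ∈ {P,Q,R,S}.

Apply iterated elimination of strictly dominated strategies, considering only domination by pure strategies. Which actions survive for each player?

P2 drop P (Q beats it: A:8>3 B:6>5 C:11>0)
P2 drop R (S beats it: A:9>5 B:9>7 C:9>4)
P1 drop B (A beats it: Q:9>8 S:4>2)
P1→{A,C} P2→{Q,S}

Survivors P1:{A,C} P2:{Q,S}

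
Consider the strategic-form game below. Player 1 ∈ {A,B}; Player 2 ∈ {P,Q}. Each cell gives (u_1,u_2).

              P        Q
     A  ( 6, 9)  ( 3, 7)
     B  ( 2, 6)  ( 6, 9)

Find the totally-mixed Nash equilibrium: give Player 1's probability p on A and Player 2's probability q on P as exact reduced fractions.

(p,q) = (3/5, 3/7)

P1 indiff ⇒ q·6+(1-q)·3 = q·2+(1-q)·6 ⇒ q(4) = (1-q)(3) ⇒ q = 3/7
P2 indiff ⇒ p·9+(1-p)·6 = p·7+(1-p)·9 ⇒ p(2) = (1-p)(3) ⇒ p = 3/5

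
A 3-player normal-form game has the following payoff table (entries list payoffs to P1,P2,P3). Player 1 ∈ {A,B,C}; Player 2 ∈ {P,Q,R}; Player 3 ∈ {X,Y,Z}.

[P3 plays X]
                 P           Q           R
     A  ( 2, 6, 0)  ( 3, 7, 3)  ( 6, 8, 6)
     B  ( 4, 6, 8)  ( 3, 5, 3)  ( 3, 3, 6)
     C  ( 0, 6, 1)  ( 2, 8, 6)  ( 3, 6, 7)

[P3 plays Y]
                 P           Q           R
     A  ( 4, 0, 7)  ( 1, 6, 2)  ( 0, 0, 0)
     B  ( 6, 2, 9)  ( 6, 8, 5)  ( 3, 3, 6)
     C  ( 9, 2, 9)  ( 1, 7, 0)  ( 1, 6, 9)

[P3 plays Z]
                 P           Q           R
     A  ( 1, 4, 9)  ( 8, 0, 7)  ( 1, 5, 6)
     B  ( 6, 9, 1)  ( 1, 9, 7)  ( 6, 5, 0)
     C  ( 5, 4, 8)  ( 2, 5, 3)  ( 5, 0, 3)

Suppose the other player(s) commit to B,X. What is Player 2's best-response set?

P2 best: {P}

u_2(P vs B,X) = 6
u_2(Q vs B,X) = 5
u_2(R vs B,X) = 3
max payoff 6 at {P}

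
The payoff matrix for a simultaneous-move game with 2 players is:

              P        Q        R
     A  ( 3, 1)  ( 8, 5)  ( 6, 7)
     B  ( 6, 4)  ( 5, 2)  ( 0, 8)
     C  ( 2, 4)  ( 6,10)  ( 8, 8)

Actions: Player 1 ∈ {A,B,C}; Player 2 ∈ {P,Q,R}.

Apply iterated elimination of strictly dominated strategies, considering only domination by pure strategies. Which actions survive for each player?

P2 drop P (R beats it: A:7>1 B:8>4 C:8>4)
P1 drop B (A beats it: Q:8>5 R:6>0)
P1→{A,C} P2→{Q,R}

IESDS → P1:{A,C} P2:{Q,R}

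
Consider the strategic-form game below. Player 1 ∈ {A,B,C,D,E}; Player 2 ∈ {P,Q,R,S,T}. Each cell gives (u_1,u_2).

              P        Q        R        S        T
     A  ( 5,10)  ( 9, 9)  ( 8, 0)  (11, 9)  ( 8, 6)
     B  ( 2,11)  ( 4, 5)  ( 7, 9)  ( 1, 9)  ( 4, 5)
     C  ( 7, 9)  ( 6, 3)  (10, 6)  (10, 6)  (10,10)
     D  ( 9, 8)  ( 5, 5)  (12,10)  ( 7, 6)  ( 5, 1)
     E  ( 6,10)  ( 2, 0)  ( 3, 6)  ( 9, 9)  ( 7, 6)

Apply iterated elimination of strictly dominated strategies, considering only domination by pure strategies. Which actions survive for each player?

IESDS → P1:{C,D} P2:{P,R,T}

P1 drop B (A beats it: P:5>2 Q:9>4 R:8>7 S:11>1 T:8>4)
P1 drop E (C beats it: P:7>6 Q:6>2 R:10>3 S:10>9 T:10>7)
P2 drop Q (P beats it: A:10>9 C:9>3 D:8>5)
P2 drop S (P beats it: A:10>9 C:9>6 D:8>6)
P1 drop A (C beats it: P:7>5 R:10>8 T:10>8)
P1→{C,D} P2→{P,R,T}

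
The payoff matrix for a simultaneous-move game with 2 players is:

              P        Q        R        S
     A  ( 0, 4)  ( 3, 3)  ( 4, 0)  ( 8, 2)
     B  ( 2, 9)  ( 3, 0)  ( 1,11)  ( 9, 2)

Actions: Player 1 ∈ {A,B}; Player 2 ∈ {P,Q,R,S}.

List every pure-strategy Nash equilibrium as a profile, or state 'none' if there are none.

(A,P): not NE [P1→B gives 2>0]
(A,Q): not NE [P2→P gives 4>3]
(A,R): not NE [P2→P gives 4>0]
(A,S): not NE [P1→B gives 9>8; P2→P gives 4>2]
(B,P): not NE [P2→R gives 11>9]
(B,Q): not NE [P2→R gives 11>0]
(B,R): not NE [P1→A gives 4>1]
(B,S): not NE [P2→R gives 11>2]

Equilibria: none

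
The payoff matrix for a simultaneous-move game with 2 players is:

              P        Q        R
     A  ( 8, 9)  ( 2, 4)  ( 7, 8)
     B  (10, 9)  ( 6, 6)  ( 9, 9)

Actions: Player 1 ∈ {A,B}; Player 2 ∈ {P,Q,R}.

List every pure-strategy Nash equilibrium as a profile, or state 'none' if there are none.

(A,P): not NE [P1→B gives 10>8]
(A,Q): not NE [P1→B gives 6>2; P2→P gives 9>4]
(A,R): not NE [P1→B gives 9>7; P2→P gives 9>8]
(B,P): NE
(B,Q): not NE [P2→R gives 9>6]
(B,R): NE

Nash profiles: (B,P), (B,R)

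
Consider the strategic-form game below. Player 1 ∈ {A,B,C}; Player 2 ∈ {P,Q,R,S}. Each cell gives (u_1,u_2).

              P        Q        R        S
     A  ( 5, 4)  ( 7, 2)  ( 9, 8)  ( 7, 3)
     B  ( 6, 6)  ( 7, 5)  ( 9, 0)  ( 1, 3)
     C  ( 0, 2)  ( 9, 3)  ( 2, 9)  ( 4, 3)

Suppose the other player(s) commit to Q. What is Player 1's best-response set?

argmax u_1 = {C}

u_1(A vs Q) = 7
u_1(B vs Q) = 7
u_1(C vs Q) = 9
max payoff 9 at {C}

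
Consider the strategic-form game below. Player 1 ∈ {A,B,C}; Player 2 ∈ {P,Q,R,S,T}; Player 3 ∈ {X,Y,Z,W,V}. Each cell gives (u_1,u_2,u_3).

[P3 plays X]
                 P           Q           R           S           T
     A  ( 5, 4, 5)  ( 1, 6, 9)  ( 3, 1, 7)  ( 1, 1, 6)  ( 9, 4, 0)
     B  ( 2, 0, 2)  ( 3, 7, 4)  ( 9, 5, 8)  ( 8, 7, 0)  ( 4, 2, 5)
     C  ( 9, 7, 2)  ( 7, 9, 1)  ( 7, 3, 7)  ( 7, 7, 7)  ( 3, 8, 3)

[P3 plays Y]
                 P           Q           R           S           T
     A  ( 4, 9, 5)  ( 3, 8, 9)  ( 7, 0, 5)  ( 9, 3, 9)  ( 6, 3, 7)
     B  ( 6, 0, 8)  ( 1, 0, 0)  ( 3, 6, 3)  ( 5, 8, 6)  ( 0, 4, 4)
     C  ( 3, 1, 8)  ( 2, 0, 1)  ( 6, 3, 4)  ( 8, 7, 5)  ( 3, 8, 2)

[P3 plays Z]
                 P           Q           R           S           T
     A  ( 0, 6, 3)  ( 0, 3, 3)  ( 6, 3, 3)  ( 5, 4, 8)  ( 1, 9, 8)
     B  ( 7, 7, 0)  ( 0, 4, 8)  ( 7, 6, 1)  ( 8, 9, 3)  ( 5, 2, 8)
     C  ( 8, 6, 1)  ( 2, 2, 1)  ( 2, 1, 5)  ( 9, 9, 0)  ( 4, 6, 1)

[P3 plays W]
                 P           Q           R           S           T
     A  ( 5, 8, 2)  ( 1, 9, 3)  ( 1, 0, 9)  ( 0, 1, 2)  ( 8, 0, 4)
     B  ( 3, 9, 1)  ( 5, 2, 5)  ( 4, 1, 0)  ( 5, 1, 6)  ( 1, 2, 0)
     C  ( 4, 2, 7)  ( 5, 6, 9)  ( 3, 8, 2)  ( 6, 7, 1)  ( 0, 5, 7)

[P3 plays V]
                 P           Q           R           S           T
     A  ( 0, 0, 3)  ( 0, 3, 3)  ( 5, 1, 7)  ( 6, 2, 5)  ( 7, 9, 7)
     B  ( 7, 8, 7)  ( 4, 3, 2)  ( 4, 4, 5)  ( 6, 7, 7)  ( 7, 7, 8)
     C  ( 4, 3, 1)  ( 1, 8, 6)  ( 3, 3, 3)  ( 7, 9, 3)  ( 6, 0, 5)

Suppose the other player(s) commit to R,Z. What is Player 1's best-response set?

u_1(A vs R,Z) = 6
u_1(B vs R,Z) = 7
u_1(C vs R,Z) = 2
max payoff 7 at {B}

BR_1 = {B}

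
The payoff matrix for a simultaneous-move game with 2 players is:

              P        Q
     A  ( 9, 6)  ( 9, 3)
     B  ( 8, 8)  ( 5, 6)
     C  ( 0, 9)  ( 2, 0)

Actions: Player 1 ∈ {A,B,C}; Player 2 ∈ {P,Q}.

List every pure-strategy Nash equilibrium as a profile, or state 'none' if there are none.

(A,P): NE
(A,Q): not NE [P2→P gives 6>3]
(B,P): not NE [P1→A gives 9>8]
(B,Q): not NE [P1→A gives 9>5; P2→P gives 8>6]
(C,P): not NE [P1→A gives 9>0]
(C,Q): not NE [P1→A gives 9>2; P2→P gives 9>0]

NE set: (A,P)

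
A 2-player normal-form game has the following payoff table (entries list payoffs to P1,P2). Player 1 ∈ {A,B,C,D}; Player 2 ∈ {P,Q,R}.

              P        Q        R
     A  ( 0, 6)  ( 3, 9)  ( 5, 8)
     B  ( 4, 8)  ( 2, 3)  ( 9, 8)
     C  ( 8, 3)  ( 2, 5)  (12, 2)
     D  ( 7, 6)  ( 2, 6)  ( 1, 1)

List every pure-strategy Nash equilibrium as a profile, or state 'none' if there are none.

(A,P): not NE [P1→C gives 8>0; P2→Q gives 9>6]
(A,Q): NE
(A,R): not NE [P1→C gives 12>5; P2→Q gives 9>8]
(B,P): not NE [P1→C gives 8>4]
(B,Q): not NE [P1→A gives 3>2; P2→R gives 8>3]
(B,R): not NE [P1→C gives 12>9]
(C,P): not NE [P2→Q gives 5>3]
(C,Q): not NE [P1→A gives 3>2]
(C,R): not NE [P2→Q gives 5>2]
(D,P): not NE [P1→C gives 8>7]
(D,Q): not NE [P1→A gives 3>2]
(D,R): not NE [P1→C gives 12>1; P2→Q gives 6>1]

NE set: (A,Q)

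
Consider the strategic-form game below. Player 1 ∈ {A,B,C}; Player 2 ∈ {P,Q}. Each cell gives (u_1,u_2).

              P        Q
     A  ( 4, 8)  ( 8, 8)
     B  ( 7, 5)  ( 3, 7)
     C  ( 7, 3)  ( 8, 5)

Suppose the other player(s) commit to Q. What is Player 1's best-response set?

u_1(A vs Q) = 8
u_1(B vs Q) = 3
u_1(C vs Q) = 8
max payoff 8 at {A,C}

argmax u_1 = {A,C}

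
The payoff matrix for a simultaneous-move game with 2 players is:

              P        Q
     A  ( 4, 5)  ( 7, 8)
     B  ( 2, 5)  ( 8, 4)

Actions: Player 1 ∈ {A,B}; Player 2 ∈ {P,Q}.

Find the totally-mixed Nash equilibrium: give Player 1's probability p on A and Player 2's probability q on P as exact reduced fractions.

P1 indiff ⇒ q·4+(1-q)·7 = q·2+(1-q)·8 ⇒ q(2) = (1-q)(1) ⇒ q = 1/3
P2 indiff ⇒ p·5+(1-p)·5 = p·8+(1-p)·4 ⇒ p(-3) = (1-p)(-1) ⇒ p = 1/4

(p,q) = (1/4, 1/3)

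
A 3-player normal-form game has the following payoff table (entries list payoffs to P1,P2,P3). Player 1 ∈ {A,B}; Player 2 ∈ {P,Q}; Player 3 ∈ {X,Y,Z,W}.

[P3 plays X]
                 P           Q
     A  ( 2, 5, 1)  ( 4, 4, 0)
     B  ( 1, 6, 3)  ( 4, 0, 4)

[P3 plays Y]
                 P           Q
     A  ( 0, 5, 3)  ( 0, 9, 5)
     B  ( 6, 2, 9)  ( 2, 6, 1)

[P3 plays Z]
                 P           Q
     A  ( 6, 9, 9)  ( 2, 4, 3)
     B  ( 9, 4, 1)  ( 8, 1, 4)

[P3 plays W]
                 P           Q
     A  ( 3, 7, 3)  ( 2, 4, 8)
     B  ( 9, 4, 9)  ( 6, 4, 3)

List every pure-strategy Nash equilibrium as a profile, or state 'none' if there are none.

(A,P,X): not NE [P3→Z gives 9>1]
(A,P,Y): not NE [P1→B gives 6>0; P2→Q gives 9>5; P3→Z gives 9>3]
(A,P,Z): not NE [P1→B gives 9>6]
(A,P,W): not NE [P1→B gives 9>3; P3→Z gives 9>3]
(A,Q,X): not NE [P2→P gives 5>4; P3→W gives 8>0]
(A,Q,Y): not NE [P1→B gives 2>0; P3→W gives 8>5]
(A,Q,Z): not NE [P1→B gives 8>2; P2→P gives 9>4; P3→W gives 8>3]
(A,Q,W): not NE [P1→B gives 6>2; P2→P gives 7>4]
(B,P,X): not NE [P1→A gives 2>1; P3→W gives 9>3]
(B,P,Y): not NE [P2→Q gives 6>2]
(B,P,Z): not NE [P3→W gives 9>1]
(B,P,W): NE
(B,Q,X): not NE [P2→P gives 6>0]
(B,Q,Y): not NE [P3→Z gives 4>1]
(B,Q,Z): not NE [P2→P gives 4>1]
(B,Q,W): not NE [P3→Z gives 4>3]

NE set: (B,P,W)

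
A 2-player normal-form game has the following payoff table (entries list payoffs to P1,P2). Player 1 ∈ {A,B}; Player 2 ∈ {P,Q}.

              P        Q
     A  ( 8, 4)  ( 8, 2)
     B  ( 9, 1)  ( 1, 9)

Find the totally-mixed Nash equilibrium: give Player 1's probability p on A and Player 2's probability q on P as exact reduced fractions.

P1 indiff ⇒ q·8+(1-q)·8 = q·9+(1-q)·1 ⇒ q(-1) = (1-q)(-7) ⇒ q = 7/8
P2 indiff ⇒ p·4+(1-p)·1 = p·2+(1-p)·9 ⇒ p(2) = (1-p)(8) ⇒ p = 4/5

P1 mixes 4/5 on A; P2 mixes 7/8 on P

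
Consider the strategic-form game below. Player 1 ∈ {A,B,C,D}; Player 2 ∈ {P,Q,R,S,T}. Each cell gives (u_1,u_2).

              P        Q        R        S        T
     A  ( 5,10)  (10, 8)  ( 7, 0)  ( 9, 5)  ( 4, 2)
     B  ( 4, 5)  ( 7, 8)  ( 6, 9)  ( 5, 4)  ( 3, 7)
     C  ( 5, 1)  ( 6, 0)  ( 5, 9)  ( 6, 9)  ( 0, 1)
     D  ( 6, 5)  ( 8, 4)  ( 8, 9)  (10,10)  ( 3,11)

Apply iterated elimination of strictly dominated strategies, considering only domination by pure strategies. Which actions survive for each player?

P1 drop B (A beats it: P:5>4 Q:10>7 R:7>6 S:9>5 T:4>3)
P1 drop C (D beats it: P:6>5 Q:8>6 R:8>5 S:10>6 T:3>0)
P2 drop Q (P beats it: A:10>8 D:5>4)
P2 drop R (S beats it: A:5>0 D:10>9)
P1→{A,D} P2→{P,S,T}

IESDS → P1:{A,D} P2:{P,S,T}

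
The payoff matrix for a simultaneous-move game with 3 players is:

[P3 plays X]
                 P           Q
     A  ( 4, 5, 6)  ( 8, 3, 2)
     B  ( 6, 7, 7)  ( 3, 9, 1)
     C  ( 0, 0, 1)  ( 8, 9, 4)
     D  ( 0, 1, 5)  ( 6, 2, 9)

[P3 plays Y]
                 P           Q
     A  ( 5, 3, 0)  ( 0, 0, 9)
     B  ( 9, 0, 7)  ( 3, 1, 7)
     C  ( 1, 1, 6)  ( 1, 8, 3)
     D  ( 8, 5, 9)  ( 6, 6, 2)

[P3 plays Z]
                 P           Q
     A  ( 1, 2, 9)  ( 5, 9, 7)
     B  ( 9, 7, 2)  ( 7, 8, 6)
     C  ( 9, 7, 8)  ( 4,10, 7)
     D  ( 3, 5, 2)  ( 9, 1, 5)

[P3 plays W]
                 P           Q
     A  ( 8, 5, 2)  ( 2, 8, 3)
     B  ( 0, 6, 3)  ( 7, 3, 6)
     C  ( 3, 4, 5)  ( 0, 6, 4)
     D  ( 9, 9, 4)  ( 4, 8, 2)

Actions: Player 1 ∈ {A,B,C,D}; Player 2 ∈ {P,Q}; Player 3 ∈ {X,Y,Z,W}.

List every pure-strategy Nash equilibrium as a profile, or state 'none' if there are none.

Equilibria: none

(A,P,X): not NE [P1→B gives 6>4; P3→Z gives 9>6]
(A,P,Y): not NE [P1→B gives 9>5; P3→Z gives 9>0]
(A,P,Z): not NE [P1→C gives 9>1; P2→Q gives 9>2]
(A,P,W): not NE [P1→D gives 9>8; P2→Q gives 8>5; P3→Z gives 9>2]
(A,Q,X): not NE [P2→P gives 5>3; P3→Y gives 9>2]
(A,Q,Y): not NE [P1→D gives 6>0; P2→P gives 3>0]
(A,Q,Z): not NE [P1→D gives 9>5; P3→Y gives 9>7]
(A,Q,W): not NE [P1→B gives 7>2; P3→Y gives 9>3]
(B,P,X): not NE [P2→Q gives 9>7]
(B,P,Y): not NE [P2→Q gives 1>0]
(B,P,Z): not NE [P2→Q gives 8>7; P3→Y gives 7>2]
(B,P,W): not NE [P1→D gives 9>0; P3→Y gives 7>3]
(B,Q,X): not NE [P1→C gives 8>3; P3→Y gives 7>1]
(B,Q,Y): not NE [P1→D gives 6>3]
(B,Q,Z): not NE [P1→D gives 9>7; P3→Y gives 7>6]
(B,Q,W): not NE [P2→P gives 6>3; P3→Y gives 7>6]
(C,P,X): not NE [P1→B gives 6>0; P2→Q gives 9>0; P3→Z gives 8>1]
(C,P,Y): not NE [P1→B gives 9>1; P2→Q gives 8>1; P3→Z gives 8>6]
(C,P,Z): not NE [P2→Q gives 10>7]
(C,P,W): not NE [P1→D gives 9>3; P2→Q gives 6>4; P3→Z gives 8>5]
(C,Q,X): not NE [P3→Z gives 7>4]
(C,Q,Y): not NE [P1→D gives 6>1; P3→Z gives 7>3]
(C,Q,Z): not NE [P1→D gives 9>4]
(C,Q,W): not NE [P1→B gives 7>0; P3→Z gives 7>4]
(D,P,X): not NE [P1→B gives 6>0; P2→Q gives 2>1; P3→Y gives 9>5]
(D,P,Y): not NE [P1→B gives 9>8; P2→Q gives 6>5]
(D,P,Z): not NE [P1→C gives 9>3; P3→Y gives 9>2]
(D,P,W): not NE [P3→Y gives 9>4]
(D,Q,X): not NE [P1→C gives 8>6]
(D,Q,Y): not NE [P3→X gives 9>2]
(D,Q,Z): not NE [P2→P gives 5>1; P3→X gives 9>5]
(D,Q,W): not NE [P1→B gives 7>4; P2→P gives 9>8; P3→X gives 9>2]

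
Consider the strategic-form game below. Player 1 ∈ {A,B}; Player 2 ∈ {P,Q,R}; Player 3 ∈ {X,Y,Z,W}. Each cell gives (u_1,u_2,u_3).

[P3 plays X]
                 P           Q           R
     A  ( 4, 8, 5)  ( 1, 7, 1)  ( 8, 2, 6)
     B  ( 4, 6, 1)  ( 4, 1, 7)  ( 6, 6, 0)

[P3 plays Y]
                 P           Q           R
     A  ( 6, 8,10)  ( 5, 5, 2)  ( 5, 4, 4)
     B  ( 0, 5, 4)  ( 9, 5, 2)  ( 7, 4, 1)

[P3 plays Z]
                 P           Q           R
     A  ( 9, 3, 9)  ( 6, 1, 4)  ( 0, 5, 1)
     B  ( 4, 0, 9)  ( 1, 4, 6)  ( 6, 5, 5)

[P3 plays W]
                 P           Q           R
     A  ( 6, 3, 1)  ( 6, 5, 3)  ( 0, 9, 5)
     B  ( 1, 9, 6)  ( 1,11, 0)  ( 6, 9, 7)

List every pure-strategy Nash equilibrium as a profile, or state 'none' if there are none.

(A,P,X): not NE [P3→Y gives 10>5]
(A,P,Y): NE
(A,P,Z): not NE [P2→R gives 5>3; P3→Y gives 10>9]
(A,P,W): not NE [P2→R gives 9>3; P3→Y gives 10>1]
(A,Q,X): not NE [P1→B gives 4>1; P2→P gives 8>7; P3→Z gives 4>1]
(A,Q,Y): not NE [P1→B gives 9>5; P2→P gives 8>5; P3→Z gives 4>2]
(A,Q,Z): not NE [P2→R gives 5>1]
(A,Q,W): not NE [P2→R gives 9>5; P3→Z gives 4>3]
(A,R,X): not NE [P2→P gives 8>2]
(A,R,Y): not NE [P1→B gives 7>5; P2→P gives 8>4; P3→X gives 6>4]
(A,R,Z): not NE [P1→B gives 6>0; P3→X gives 6>1]
(A,R,W): not NE [P1→B gives 6>0; P3→X gives 6>5]
(B,P,X): not NE [P3→Z gives 9>1]
(B,P,Y): not NE [P1→A gives 6>0; P3→Z gives 9>4]
(B,P,Z): not NE [P1→A gives 9>4; P2→R gives 5>0]
(B,P,W): not NE [P1→A gives 6>1; P2→Q gives 11>9; P3→Z gives 9>6]
(B,Q,X): not NE [P2→R gives 6>1]
(B,Q,Y): not NE [P3→X gives 7>2]
(B,Q,Z): not NE [P1→A gives 6>1; P2→R gives 5>4; P3→X gives 7>6]
(B,Q,W): not NE [P1→A gives 6>1; P3→X gives 7>0]
(B,R,X): not NE [P1→A gives 8>6; P3→W gives 7>0]
(B,R,Y): not NE [P2→Q gives 5>4; P3→W gives 7>1]
(B,R,Z): not NE [P3→W gives 7>5]
(B,R,W): not NE [P2→Q gives 11>9]

Nash profiles: (A,P,Y)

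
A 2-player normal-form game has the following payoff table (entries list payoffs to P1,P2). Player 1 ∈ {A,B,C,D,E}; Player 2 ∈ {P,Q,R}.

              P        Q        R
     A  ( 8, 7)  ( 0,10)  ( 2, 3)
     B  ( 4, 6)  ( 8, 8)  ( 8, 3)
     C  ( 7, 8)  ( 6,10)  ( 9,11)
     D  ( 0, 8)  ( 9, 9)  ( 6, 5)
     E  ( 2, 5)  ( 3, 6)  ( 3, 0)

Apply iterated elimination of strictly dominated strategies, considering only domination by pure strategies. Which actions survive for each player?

P1 drop E (B beats it: P:4>2 Q:8>3 R:8>3)
P2 drop P (Q beats it: A:10>7 B:8>6 C:10>8 D:9>8)
P1 drop A (B beats it: Q:8>0 R:8>2)
P1→{B,C,D} P2→{Q,R}

Survivors P1:{B,C,D} P2:{Q,R}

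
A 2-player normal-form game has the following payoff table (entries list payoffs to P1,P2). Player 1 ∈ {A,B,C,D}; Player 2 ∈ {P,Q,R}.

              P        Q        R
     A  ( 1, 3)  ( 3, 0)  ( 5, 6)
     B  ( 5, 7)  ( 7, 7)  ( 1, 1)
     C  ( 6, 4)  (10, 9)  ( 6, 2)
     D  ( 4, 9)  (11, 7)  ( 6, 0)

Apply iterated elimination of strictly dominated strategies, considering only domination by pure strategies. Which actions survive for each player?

IESDS → P1:{C,D} P2:{P,Q}

P1 drop A (C beats it: P:6>1 Q:10>3 R:6>5)
P1 drop B (C beats it: P:6>5 Q:10>7 R:6>1)
P2 drop R (P beats it: C:4>2 D:9>0)
P1→{C,D} P2→{P,Q}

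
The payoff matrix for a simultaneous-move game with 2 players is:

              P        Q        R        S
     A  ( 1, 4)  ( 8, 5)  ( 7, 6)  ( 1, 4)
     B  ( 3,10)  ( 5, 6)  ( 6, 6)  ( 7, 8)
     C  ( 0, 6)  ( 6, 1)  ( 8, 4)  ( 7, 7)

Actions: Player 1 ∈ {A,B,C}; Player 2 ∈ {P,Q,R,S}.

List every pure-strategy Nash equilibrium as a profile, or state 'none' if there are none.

(A,P): not NE [P1→B gives 3>1; P2→R gives 6>4]
(A,Q): not NE [P2→R gives 6>5]
(A,R): not NE [P1→C gives 8>7]
(A,S): not NE [P1→C gives 7>1; P2→R gives 6>4]
(B,P): NE
(B,Q): not NE [P1→A gives 8>5; P2→P gives 10>6]
(B,R): not NE [P1→C gives 8>6; P2→P gives 10>6]
(B,S): not NE [P2→P gives 10>8]
(C,P): not NE [P1→B gives 3>0; P2→S gives 7>6]
(C,Q): not NE [P1→A gives 8>6; P2→S gives 7>1]
(C,R): not NE [P2→S gives 7>4]
(C,S): NE

PSNE = {(B,P), (C,S)}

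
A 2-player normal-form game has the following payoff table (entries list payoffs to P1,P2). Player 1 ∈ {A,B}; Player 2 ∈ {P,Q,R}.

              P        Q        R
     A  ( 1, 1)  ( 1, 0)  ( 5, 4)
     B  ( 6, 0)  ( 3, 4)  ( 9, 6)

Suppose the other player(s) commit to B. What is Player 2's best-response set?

argmax u_2 = {R}

u_2(P vs B) = 0
u_2(Q vs B) = 4
u_2(R vs B) = 6
max payoff 6 at {R}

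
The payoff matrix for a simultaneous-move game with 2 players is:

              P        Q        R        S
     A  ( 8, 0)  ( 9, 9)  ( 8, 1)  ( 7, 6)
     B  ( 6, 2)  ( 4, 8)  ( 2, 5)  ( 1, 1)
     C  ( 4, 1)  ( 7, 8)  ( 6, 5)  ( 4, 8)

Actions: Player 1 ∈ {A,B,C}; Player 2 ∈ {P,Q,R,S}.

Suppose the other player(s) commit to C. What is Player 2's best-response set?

BR_2 = {Q,S}

u_2(P vs C) = 1
u_2(Q vs C) = 8
u_2(R vs C) = 5
u_2(S vs C) = 8
max payoff 8 at {Q,S}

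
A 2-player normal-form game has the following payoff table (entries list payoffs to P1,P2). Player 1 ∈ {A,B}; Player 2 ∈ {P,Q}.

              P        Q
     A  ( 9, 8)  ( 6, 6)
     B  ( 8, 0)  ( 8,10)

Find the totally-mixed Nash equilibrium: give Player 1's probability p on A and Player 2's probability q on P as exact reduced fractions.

P1 indiff ⇒ q·9+(1-q)·6 = q·8+(1-q)·8 ⇒ q(1) = (1-q)(2) ⇒ q = 2/3
P2 indiff ⇒ p·8+(1-p)·0 = p·6+(1-p)·10 ⇒ p(2) = (1-p)(10) ⇒ p = 5/6

(p,q) = (5/6, 2/3)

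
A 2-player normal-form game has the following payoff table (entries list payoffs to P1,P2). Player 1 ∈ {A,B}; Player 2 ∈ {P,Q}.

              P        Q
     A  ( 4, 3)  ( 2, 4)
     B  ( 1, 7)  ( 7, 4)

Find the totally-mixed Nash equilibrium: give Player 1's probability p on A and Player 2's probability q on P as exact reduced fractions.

p=3/4, q=5/8

P1 indiff ⇒ q·4+(1-q)·2 = q·1+(1-q)·7 ⇒ q(3) = (1-q)(5) ⇒ q = 5/8
P2 indiff ⇒ p·3+(1-p)·7 = p·4+(1-p)·4 ⇒ p(-1) = (1-p)(-3) ⇒ p = 3/4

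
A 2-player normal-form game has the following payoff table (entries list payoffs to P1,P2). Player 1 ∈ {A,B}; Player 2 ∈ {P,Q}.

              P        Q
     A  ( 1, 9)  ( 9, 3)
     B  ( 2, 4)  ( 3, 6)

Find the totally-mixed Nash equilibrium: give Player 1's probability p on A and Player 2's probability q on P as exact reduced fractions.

P1 indiff ⇒ q·1+(1-q)·9 = q·2+(1-q)·3 ⇒ q(-1) = (1-q)(-6) ⇒ q = 6/7
P2 indiff ⇒ p·9+(1-p)·4 = p·3+(1-p)·6 ⇒ p(6) = (1-p)(2) ⇒ p = 1/4

(p,q) = (1/4, 6/7)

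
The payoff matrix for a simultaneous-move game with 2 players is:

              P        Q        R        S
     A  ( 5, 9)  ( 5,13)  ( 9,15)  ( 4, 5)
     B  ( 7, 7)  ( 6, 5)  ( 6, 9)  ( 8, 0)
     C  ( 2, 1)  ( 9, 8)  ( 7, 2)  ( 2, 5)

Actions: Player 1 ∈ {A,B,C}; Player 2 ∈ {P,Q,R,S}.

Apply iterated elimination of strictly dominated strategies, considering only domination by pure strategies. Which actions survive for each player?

Survivors P1:{A,C} P2:{Q,R}

P2 drop P (R beats it: A:15>9 B:9>7 C:2>1)
P2 drop S (Q beats it: A:13>5 B:5>0 C:8>5)
P1 drop B (C beats it: Q:9>6 R:7>6)
P1→{A,C} P2→{Q,R}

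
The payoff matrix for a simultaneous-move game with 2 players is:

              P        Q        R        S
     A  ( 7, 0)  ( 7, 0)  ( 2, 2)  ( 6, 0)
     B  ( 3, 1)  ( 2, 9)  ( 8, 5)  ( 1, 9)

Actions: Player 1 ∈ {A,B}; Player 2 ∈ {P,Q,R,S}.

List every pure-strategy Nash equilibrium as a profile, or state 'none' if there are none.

Equilibria: none

(A,P): not NE [P2→R gives 2>0]
(A,Q): not NE [P2→R gives 2>0]
(A,R): not NE [P1→B gives 8>2]
(A,S): not NE [P2→R gives 2>0]
(B,P): not NE [P1→A gives 7>3; P2→S gives 9>1]
(B,Q): not NE [P1→A gives 7>2]
(B,R): not NE [P2→S gives 9>5]
(B,S): not NE [P1→A gives 6>1]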